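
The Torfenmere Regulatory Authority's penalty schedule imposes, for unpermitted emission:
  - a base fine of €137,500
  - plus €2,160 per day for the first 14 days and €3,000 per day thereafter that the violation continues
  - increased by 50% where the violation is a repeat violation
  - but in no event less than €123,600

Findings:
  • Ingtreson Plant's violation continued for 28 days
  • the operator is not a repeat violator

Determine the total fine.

€209,740

First 14 days: 14 × €2,160 = €30,240
Remaining days: (28 − 14) × €3,000 = €42,000
Per-day component: €30,240 + €42,000 = €72,240
Base plus per-day: €137,500 + €72,240 = €209,740
The operator is not a repeat violator: no 50% increase.
Minimum €123,600: €209,740 meets the minimum, no increase.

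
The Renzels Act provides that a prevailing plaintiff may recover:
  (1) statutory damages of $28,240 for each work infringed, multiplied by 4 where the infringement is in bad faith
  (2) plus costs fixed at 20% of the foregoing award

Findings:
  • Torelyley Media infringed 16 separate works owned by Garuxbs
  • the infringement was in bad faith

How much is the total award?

$2,168,832

Statutory damages: 16 × $28,240 = $451,840
Multiplied by 4: 4 × $451,840 = $1,807,360
Costs: 20% of $1,807,360 = $361,472
Award plus costs: $1,807,360 + $361,472 = $2,168,832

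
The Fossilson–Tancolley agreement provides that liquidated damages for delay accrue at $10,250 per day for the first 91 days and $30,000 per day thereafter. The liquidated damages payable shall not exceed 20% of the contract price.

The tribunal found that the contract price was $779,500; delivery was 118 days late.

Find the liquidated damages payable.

First 91 days: 91 × $10,250 = $932,750
Remaining days: (118 − 91) × $30,000 = $810,000
Accrued per-day damages: $932,750 + $810,000 = $1,742,750
Cap: 20% of $779,500 = $155,900
Cap at $155,900: $1,742,750 exceeds the cap → $155,900

$155,900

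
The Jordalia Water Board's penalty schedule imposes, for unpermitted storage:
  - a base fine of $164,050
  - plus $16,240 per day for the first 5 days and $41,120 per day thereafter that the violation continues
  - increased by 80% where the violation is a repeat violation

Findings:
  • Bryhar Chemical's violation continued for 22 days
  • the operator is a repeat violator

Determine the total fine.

$1,699,722

First 5 days: 5 × $16,240 = $81,200
Remaining days: (22 − 5) × $41,120 = $699,040
Per-day component: $81,200 + $699,040 = $780,240
Base plus per-day: $164,050 + $780,240 = $944,290
Enhancement: 80% of $944,290 = $755,432
Enhanced fine: $944,290 + $755,432 = $1,699,722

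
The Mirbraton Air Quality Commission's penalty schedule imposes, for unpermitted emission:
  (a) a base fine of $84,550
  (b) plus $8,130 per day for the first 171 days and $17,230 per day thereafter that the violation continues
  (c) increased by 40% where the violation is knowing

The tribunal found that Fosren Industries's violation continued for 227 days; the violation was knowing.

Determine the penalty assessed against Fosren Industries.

First 171 days: 171 × $8,130 = $1,390,230
Remaining days: (227 − 171) × $17,230 = $964,880
Per-day component: $1,390,230 + $964,880 = $2,355,110
Base plus per-day: $84,550 + $2,355,110 = $2,439,660
Enhancement: 40% of $2,439,660 = $975,864
Enhanced fine: $2,439,660 + $975,864 = $3,415,524

$3,415,524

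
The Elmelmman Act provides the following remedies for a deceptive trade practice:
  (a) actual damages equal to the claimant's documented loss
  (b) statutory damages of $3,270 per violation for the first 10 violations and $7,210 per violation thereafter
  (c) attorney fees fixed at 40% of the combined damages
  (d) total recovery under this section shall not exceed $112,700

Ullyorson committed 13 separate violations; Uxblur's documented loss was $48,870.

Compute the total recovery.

$112,700

First 10 violations: 10 × $3,270 = $32,700
Remaining violations: (13 − 10) × $7,210 = $21,630
Statutory damages: $32,700 + $21,630 = $54,330
Combined damages: $48,870 + $54,330 = $103,200
Attorney fees: 40% of $103,200 = $41,280
Total before cap: $103,200 + $41,280 = $144,480
Cap at $112,700: $144,480 exceeds the cap → $112,700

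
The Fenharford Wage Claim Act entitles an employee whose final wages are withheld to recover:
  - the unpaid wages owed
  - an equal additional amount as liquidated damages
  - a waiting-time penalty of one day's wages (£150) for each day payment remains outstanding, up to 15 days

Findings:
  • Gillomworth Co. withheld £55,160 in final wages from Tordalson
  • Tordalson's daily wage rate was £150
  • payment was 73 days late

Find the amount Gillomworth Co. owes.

£112,570

Liquidated damages (equal amount): £55,160
Penalty days: min(73, 15) = 15
Waiting-time penalty: 15 × £150 = £2,250
Total award: £55,160 + £55,160 + £2,250 = £112,570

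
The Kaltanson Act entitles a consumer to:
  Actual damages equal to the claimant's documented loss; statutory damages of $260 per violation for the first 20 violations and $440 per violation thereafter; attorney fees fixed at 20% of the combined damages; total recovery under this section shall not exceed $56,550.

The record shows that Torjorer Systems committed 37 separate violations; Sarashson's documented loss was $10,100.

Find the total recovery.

First 20 violations: 20 × $260 = $5,200
Remaining violations: (37 − 20) × $440 = $7,480
Statutory damages: $5,200 + $7,480 = $12,680
Combined damages: $10,100 + $12,680 = $22,780
Attorney fees: 20% of $22,780 = $4,556
Total before cap: $22,780 + $4,556 = $27,336
Cap at $56,550: $27,336 is within the cap, no reduction.

Total recovery: $27,336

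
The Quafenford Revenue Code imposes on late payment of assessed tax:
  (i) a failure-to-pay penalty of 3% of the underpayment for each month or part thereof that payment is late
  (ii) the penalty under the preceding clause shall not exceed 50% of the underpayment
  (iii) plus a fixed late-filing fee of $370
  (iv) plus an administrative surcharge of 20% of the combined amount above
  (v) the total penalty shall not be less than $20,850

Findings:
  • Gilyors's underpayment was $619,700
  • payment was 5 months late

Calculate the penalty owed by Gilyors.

Penalty: $111,990

Accrued rate: 3% × 5 = 15%, capped at 50% → 15%
Failure-to-pay penalty: 15% of $619,700 = $92,955
Penalty before surcharge: $92,955 + $370 = $93,325
Administrative surcharge: 20% of $93,325 = $18,665
Total penalty: $93,325 + $18,665 = $111,990
Minimum $20,850: $111,990 meets the minimum, no increase.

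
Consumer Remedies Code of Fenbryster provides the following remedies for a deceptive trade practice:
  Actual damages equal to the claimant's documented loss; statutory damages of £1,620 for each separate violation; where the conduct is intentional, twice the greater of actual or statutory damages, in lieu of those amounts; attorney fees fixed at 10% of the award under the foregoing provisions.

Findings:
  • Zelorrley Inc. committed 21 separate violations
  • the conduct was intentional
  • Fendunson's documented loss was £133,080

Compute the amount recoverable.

Statutory damages: 21 × £1,620 = £34,020
Greater of actual damages (£133,080) or statutory damages (£34,020): £133,080
Doubled: 2 × £133,080 = £266,160
Attorney fees: 10% of £266,160 = £26,616
Total recovery: £266,160 + £26,616 = £292,776

£292,776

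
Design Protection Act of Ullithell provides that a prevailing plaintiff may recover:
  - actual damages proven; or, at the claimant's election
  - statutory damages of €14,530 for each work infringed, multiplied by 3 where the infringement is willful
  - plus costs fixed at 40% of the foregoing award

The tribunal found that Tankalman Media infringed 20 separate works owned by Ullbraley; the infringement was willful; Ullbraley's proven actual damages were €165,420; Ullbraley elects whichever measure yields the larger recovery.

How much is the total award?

€1,220,520

Statutory damages: 20 × €14,530 = €290,600
Trebled: 3 × €290,600 = €871,800
Greater of actual damages (€165,420) or enhanced statutory damages (€871,800): €871,800
Costs: 40% of €871,800 = €348,720
Award plus costs: €871,800 + €348,720 = €1,220,520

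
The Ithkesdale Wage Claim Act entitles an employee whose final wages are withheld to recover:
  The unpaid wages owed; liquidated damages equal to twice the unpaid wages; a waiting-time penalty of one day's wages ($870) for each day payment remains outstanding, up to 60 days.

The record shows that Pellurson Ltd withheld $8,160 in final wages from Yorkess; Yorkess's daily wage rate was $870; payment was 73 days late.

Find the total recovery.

$76,680

Doubled: 2 × $8,160 = $16,320
Penalty days: min(73, 60) = 60
Waiting-time penalty: 60 × $870 = $52,200
Total award: $8,160 + $16,320 + $52,200 = $76,680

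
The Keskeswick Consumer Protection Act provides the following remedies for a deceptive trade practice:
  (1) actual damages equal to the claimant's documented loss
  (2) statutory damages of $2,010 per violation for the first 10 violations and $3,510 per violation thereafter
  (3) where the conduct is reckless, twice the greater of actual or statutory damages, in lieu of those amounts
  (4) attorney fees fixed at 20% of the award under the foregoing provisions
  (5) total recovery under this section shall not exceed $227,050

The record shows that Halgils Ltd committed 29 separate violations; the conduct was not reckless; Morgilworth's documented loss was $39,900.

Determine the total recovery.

First 10 violations: 10 × $2,010 = $20,100
Remaining violations: (29 − 10) × $3,510 = $66,690
Statutory damages: $20,100 + $66,690 = $86,790
Conduct not reckless: the in-lieu enhancement does not apply.
Actual plus statutory damages: $39,900 + $86,790 = $126,690
Attorney fees: 20% of $126,690 = $25,338
Total before cap: $126,690 + $25,338 = $152,028
Cap at $227,050: $152,028 is within the cap, no reduction.

$152,028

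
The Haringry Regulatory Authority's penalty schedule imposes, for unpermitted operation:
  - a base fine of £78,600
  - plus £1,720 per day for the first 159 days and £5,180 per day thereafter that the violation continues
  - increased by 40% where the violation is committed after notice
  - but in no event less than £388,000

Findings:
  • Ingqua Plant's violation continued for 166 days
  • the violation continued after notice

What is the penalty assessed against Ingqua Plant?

Civil penalty: £543,676

First 159 days: 159 × £1,720 = £273,480
Remaining days: (166 − 159) × £5,180 = £36,260
Per-day component: £273,480 + £36,260 = £309,740
Base plus per-day: £78,600 + £309,740 = £388,340
Enhancement: 40% of £388,340 = £155,336
Enhanced fine: £388,340 + £155,336 = £543,676
Minimum £388,000: £543,676 meets the minimum, no increase.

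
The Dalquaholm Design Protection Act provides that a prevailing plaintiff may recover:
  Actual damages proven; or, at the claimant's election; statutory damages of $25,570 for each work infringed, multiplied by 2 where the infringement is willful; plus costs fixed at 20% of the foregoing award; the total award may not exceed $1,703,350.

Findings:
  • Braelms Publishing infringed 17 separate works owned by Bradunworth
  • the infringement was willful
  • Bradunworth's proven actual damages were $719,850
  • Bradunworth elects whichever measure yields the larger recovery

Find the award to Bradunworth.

$1,043,256

Statutory damages: 17 × $25,570 = $434,690
Doubled: 2 × $434,690 = $869,380
Greater of actual damages ($719,850) or enhanced statutory damages ($869,380): $869,380
Costs: 20% of $869,380 = $173,876
Award plus costs: $869,380 + $173,876 = $1,043,256
Cap at $1,703,350: $1,043,256 is within the cap, no reduction.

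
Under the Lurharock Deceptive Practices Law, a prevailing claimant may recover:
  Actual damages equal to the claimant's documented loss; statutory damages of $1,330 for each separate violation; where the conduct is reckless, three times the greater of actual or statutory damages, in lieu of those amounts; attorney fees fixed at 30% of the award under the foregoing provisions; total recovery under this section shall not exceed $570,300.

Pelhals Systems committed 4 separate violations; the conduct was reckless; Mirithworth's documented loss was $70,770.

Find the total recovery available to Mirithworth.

Statutory damages: 4 × $1,330 = $5,320
Greater of actual damages ($70,770) or statutory damages ($5,320): $70,770
Trebled: 3 × $70,770 = $212,310
Attorney fees: 30% of $212,310 = $63,693
Total before cap: $212,310 + $63,693 = $276,003
Cap at $570,300: $276,003 is within the cap, no reduction.

$276,003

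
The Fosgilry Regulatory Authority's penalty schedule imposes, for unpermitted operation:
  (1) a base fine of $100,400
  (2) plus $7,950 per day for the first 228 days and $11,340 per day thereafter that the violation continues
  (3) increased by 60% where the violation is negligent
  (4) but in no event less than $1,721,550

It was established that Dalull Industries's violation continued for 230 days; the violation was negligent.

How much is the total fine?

$3,097,088

First 228 days: 228 × $7,950 = $1,812,600
Remaining days: (230 − 228) × $11,340 = $22,680
Per-day component: $1,812,600 + $22,680 = $1,835,280
Base plus per-day: $100,400 + $1,835,280 = $1,935,680
Enhancement: 60% of $1,935,680 = $1,161,408
Enhanced fine: $1,935,680 + $1,161,408 = $3,097,088
Minimum $1,721,550: $3,097,088 meets the minimum, no increase.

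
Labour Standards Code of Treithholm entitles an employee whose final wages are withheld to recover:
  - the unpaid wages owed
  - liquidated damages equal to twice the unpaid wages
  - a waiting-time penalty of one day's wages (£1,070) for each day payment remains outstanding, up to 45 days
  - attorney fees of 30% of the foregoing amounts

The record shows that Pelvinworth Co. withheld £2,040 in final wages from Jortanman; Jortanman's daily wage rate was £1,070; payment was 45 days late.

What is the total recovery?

£70,551

Doubled: 2 × £2,040 = £4,080
Penalty days: min(45, 45) = 45
Waiting-time penalty: 45 × £1,070 = £48,150
Subtotal: £2,040 + £4,080 + £48,150 = £54,270
Attorney fees: 30% of £54,270 = £16,281
Total award: £54,270 + £16,281 = £70,551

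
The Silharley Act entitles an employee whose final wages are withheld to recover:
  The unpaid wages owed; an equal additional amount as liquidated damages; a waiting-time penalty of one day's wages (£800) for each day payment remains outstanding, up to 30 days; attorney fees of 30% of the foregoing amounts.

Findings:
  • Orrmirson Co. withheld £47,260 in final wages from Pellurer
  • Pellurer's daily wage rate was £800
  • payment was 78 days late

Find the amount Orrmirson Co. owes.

Liquidated damages (equal amount): £47,260
Penalty days: min(78, 30) = 30
Waiting-time penalty: 30 × £800 = £24,000
Subtotal: £47,260 + £47,260 + £24,000 = £118,520
Attorney fees: 30% of £118,520 = £35,556
Total award: £118,520 + £35,556 = £154,076

£154,076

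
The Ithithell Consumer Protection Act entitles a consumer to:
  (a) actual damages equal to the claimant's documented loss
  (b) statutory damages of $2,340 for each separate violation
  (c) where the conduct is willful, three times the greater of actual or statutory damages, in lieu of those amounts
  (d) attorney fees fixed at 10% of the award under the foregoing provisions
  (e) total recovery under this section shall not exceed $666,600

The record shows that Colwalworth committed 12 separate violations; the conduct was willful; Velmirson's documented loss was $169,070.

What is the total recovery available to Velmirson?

Total recovery: $557,931

Statutory damages: 12 × $2,340 = $28,080
Greater of actual damages ($169,070) or statutory damages ($28,080): $169,070
Trebled: 3 × $169,070 = $507,210
Attorney fees: 10% of $507,210 = $50,721
Total before cap: $507,210 + $50,721 = $557,931
Cap at $666,600: $557,931 is within the cap, no reduction.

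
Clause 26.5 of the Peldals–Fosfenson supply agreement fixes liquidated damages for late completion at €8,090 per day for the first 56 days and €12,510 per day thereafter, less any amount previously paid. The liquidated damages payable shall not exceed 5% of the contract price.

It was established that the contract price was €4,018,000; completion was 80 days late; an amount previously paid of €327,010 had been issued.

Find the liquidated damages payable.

€200,900

First 56 days: 56 × €8,090 = €453,040
Remaining days: (80 − 56) × €12,510 = €300,240
Accrued per-day damages: €453,040 + €300,240 = €753,280
Less amount previously paid: €753,280 − €327,010 = €426,270
Cap: 5% of €4,018,000 = €200,900
Cap at €200,900: €426,270 exceeds the cap → €200,900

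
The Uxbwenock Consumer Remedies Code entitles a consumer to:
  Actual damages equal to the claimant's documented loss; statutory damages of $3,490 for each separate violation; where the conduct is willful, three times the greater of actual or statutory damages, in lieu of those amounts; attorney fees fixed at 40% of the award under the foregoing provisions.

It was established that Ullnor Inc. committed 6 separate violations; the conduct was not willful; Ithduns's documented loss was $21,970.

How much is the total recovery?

$60,074

Statutory damages: 6 × $3,490 = $20,940
Conduct not willful: the in-lieu enhancement does not apply.
Actual plus statutory damages: $21,970 + $20,940 = $42,910
Attorney fees: 40% of $42,910 = $17,164
Total recovery: $42,910 + $17,164 = $60,074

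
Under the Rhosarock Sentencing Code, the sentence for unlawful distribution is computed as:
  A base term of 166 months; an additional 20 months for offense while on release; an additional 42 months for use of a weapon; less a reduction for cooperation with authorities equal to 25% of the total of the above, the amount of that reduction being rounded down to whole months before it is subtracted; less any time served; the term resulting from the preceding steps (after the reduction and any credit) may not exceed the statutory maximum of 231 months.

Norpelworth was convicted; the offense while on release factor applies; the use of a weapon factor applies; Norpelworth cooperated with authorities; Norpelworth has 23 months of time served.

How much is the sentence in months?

148 months

Offense while on release enhancement: +20 months
Use of a weapon enhancement: +42 months
Adjusted term: 166 months + 20 months + 42 months = 228 months
Cooperation with authorities reduction: 25% of 228 months = 57 months (rounded down)
After reduction: 228 − 57 = 171 months
Less time served: 171 months − 23 months = 148 months
Cap at 231 months: 148 months is within the cap, no reduction.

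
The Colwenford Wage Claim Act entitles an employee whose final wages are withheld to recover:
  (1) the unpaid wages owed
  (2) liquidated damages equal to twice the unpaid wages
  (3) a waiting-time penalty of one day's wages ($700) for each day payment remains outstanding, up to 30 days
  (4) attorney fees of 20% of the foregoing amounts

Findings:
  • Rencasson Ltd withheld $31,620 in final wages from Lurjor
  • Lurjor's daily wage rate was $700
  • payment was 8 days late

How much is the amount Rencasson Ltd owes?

Doubled: 2 × $31,620 = $63,240
Penalty days: min(8, 30) = 8
Waiting-time penalty: 8 × $700 = $5,600
Subtotal: $31,620 + $63,240 + $5,600 = $100,460
Attorney fees: 20% of $100,460 = $20,092
Total award: $100,460 + $20,092 = $120,552

Total award: $120,552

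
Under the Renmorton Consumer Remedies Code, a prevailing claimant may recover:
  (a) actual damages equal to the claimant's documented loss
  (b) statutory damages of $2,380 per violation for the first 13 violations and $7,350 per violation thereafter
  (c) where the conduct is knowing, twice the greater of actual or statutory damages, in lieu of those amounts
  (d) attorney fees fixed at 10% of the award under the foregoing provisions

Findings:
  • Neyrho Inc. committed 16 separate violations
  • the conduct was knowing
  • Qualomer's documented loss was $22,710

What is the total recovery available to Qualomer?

Total recovery: $116,578

First 13 violations: 13 × $2,380 = $30,940
Remaining violations: (16 − 13) × $7,350 = $22,050
Statutory damages: $30,940 + $22,050 = $52,990
Greater of actual damages ($22,710) or statutory damages ($52,990): $52,990
Doubled: 2 × $52,990 = $105,980
Attorney fees: 10% of $105,980 = $10,598
Total recovery: $105,980 + $10,598 = $116,578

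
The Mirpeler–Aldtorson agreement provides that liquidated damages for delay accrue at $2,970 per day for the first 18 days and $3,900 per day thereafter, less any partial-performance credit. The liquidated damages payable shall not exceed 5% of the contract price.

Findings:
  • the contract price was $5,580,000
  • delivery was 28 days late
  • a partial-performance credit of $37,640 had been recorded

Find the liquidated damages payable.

First 18 days: 18 × $2,970 = $53,460
Remaining days: (28 − 18) × $3,900 = $39,000
Accrued per-day damages: $53,460 + $39,000 = $92,460
Less partial-performance credit: $92,460 − $37,640 = $54,820
Cap: 5% of $5,580,000 = $279,000
Cap at $279,000: $54,820 is within the cap, no reduction.

$54,820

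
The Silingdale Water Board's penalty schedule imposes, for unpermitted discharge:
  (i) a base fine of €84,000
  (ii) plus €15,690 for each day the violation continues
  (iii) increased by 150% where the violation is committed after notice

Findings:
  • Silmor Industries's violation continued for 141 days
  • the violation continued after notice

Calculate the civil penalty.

€5,740,725

Per-day component: 141 × €15,690 = €2,212,290
Base plus per-day: €84,000 + €2,212,290 = €2,296,290
Enhancement: 150% of €2,296,290 = €3,444,435
Enhanced fine: €2,296,290 + €3,444,435 = €5,740,725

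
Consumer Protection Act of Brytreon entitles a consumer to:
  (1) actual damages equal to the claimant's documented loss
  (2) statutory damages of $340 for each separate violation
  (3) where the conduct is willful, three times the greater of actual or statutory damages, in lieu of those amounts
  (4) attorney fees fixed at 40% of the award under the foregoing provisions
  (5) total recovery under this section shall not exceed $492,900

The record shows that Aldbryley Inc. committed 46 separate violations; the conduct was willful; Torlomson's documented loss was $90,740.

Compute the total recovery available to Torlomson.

Total recovery: $381,108

Statutory damages: 46 × $340 = $15,640
Greater of actual damages ($90,740) or statutory damages ($15,640): $90,740
Trebled: 3 × $90,740 = $272,220
Attorney fees: 40% of $272,220 = $108,888
Total before cap: $272,220 + $108,888 = $381,108
Cap at $492,900: $381,108 is within the cap, no reduction.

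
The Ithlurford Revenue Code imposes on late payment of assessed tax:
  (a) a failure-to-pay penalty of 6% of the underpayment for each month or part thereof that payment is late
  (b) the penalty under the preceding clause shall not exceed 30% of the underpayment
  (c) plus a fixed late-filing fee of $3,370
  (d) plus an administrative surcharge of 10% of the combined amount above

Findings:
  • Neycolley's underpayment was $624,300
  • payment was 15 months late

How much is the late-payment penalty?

Accrued rate: 6% × 15 = 90%, capped at 30% → 30%
Failure-to-pay penalty: 30% of $624,300 = $187,290
Penalty before surcharge: $187,290 + $3,370 = $190,660
Administrative surcharge: 10% of $190,660 = $19,066
Total penalty: $190,660 + $19,066 = $209,726

$209,726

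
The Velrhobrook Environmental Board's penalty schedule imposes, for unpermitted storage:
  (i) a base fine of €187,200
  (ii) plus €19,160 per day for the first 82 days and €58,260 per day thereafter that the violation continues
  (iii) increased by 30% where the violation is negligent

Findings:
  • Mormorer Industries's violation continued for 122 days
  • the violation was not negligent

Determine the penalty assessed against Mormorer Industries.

€4,088,720

First 82 days: 82 × €19,160 = €1,571,120
Remaining days: (122 − 82) × €58,260 = €2,330,400
Per-day component: €1,571,120 + €2,330,400 = €3,901,520
Base plus per-day: €187,200 + €3,901,520 = €4,088,720
The violation was not negligent: no 30% increase.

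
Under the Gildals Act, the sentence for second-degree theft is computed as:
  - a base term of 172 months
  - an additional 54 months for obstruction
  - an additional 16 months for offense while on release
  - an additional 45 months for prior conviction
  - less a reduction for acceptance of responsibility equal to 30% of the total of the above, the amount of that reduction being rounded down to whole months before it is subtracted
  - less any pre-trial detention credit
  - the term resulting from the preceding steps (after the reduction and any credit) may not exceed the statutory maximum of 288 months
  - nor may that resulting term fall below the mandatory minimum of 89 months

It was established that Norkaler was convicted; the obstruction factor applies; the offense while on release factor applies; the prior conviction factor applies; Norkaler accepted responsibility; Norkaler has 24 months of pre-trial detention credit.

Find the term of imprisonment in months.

177 months

Obstruction enhancement: +54 months
Offense while on release enhancement: +16 months
Prior conviction enhancement: +45 months
Adjusted term: 172 months + 54 months + 16 months + 45 months = 287 months
Acceptance of responsibility reduction: 30% of 287 months = 86 months (rounded down)
After reduction: 287 − 86 = 201 months
Less pre-trial detention credit: 201 months − 24 months = 177 months
Cap at 288 months: 177 months is within the cap, no reduction.
Minimum 89 months: 177 months meets the minimum, no increase.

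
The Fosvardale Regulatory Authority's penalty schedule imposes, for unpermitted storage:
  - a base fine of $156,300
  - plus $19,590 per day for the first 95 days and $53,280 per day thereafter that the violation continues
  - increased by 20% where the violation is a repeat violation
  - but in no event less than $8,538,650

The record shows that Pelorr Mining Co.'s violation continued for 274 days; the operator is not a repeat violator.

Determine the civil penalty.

$11,554,470

First 95 days: 95 × $19,590 = $1,861,050
Remaining days: (274 − 95) × $53,280 = $9,537,120
Per-day component: $1,861,050 + $9,537,120 = $11,398,170
Base plus per-day: $156,300 + $11,398,170 = $11,554,470
The operator is not a repeat violator: no 20% increase.
Minimum $8,538,650: $11,554,470 meets the minimum, no increase.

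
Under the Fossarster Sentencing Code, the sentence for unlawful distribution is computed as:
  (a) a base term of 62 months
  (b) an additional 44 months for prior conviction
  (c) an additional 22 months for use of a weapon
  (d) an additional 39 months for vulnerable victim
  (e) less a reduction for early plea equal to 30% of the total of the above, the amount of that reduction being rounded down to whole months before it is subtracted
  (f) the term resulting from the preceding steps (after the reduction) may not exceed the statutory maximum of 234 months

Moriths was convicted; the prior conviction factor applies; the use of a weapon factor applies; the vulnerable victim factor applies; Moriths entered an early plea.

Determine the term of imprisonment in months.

Prior conviction enhancement: +44 months
Use of a weapon enhancement: +22 months
Vulnerable victim enhancement: +39 months
Adjusted term: 62 months + 44 months + 22 months + 39 months = 167 months
Early plea reduction: 30% of 167 months = 50 months (rounded down)
After reduction: 167 − 50 = 117 months
Cap at 234 months: 117 months is within the cap, no reduction.

117 months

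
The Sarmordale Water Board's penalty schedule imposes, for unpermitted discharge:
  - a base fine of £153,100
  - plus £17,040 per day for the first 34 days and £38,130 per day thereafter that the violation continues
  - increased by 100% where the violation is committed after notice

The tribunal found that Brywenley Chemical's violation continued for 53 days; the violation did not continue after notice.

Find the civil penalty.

£1,456,930

First 34 days: 34 × £17,040 = £579,360
Remaining days: (53 − 34) × £38,130 = £724,470
Per-day component: £579,360 + £724,470 = £1,303,830
Base plus per-day: £153,100 + £1,303,830 = £1,456,930
The violation did not continue after notice: no 100% increase.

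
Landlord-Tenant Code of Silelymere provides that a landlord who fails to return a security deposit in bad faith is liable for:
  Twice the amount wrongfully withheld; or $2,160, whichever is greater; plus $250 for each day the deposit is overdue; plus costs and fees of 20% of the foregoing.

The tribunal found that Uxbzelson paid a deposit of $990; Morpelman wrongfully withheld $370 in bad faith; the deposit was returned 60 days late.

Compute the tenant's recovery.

Recovery: $20,592

Doubled: 2 × $370 = $740
Minimum $2,160: $740 is below the minimum → $2,160
Late-return penalty: 60 × $250 = $15,000
Damages plus late penalty: $2,160 + $15,000 = $17,160
Costs and fees: 20% of $17,160 = $3,432
Total recovery: $17,160 + $3,432 = $20,592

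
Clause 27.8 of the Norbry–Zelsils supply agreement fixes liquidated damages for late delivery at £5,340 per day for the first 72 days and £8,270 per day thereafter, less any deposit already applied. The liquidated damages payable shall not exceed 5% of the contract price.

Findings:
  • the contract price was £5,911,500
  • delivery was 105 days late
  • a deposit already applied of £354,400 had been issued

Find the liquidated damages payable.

First 72 days: 72 × £5,340 = £384,480
Remaining days: (105 − 72) × £8,270 = £272,910
Accrued per-day damages: £384,480 + £272,910 = £657,390
Less deposit already applied: £657,390 − £354,400 = £302,990
Cap: 5% of £5,911,500 = £295,575
Cap at £295,575: £302,990 exceeds the cap → £295,575

Liquidated damages: £295,575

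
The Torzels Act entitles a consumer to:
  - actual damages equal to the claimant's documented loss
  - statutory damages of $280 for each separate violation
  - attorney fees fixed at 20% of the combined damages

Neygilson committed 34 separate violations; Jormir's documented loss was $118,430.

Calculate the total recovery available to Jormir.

$153,540

Statutory damages: 34 × $280 = $9,520
Combined damages: $118,430 + $9,520 = $127,950
Attorney fees: 20% of $127,950 = $25,590
Total recovery: $127,950 + $25,590 = $153,540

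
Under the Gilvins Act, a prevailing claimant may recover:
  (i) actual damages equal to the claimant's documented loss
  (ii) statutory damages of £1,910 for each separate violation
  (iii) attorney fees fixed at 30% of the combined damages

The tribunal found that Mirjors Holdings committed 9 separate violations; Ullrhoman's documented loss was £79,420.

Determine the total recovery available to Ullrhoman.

£125,593

Statutory damages: 9 × £1,910 = £17,190
Combined damages: £79,420 + £17,190 = £96,610
Attorney fees: 30% of £96,610 = £28,983
Total recovery: £96,610 + £28,983 = £125,593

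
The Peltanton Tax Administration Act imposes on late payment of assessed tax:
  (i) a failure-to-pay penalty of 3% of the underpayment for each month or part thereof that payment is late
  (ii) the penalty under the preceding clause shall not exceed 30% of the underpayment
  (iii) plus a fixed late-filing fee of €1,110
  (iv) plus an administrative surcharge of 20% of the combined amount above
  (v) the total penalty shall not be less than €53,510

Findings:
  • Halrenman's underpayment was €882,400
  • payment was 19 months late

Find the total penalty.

€318,996

Accrued rate: 3% × 19 = 57%, capped at 30% → 30%
Failure-to-pay penalty: 30% of €882,400 = €264,720
Penalty before surcharge: €264,720 + €1,110 = €265,830
Administrative surcharge: 20% of €265,830 = €53,166
Total penalty: €265,830 + €53,166 = €318,996
Minimum €53,510: €318,996 meets the minimum, no increase.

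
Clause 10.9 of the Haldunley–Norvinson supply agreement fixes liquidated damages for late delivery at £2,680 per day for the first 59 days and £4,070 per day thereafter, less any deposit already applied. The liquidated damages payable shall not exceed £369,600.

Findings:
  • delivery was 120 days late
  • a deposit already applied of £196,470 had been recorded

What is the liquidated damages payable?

First 59 days: 59 × £2,680 = £158,120
Remaining days: (120 − 59) × £4,070 = £248,270
Accrued per-day damages: £158,120 + £248,270 = £406,390
Less deposit already applied: £406,390 − £196,470 = £209,920
Cap at £369,600: £209,920 is within the cap, no reduction.

£209,920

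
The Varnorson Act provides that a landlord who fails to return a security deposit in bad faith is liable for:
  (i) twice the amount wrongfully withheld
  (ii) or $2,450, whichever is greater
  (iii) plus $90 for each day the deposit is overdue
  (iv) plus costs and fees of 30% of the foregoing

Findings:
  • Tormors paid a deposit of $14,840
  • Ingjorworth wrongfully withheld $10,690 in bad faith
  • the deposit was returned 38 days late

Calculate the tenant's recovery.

$32,240

Doubled: 2 × $10,690 = $21,380
Minimum $2,450: $21,380 meets the minimum, no increase.
Late-return penalty: 38 × $90 = $3,420
Damages plus late penalty: $21,380 + $3,420 = $24,800
Costs and fees: 30% of $24,800 = $7,440
Total recovery: $24,800 + $7,440 = $32,240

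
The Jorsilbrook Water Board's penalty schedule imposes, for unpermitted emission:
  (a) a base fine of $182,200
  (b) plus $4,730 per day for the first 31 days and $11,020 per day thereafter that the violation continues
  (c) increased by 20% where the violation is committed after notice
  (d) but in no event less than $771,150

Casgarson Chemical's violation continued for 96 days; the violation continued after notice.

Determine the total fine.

$1,254,156

First 31 days: 31 × $4,730 = $146,630
Remaining days: (96 − 31) × $11,020 = $716,300
Per-day component: $146,630 + $716,300 = $862,930
Base plus per-day: $182,200 + $862,930 = $1,045,130
Enhancement: 20% of $1,045,130 = $209,026
Enhanced fine: $1,045,130 + $209,026 = $1,254,156
Minimum $771,150: $1,254,156 meets the minimum, no increase.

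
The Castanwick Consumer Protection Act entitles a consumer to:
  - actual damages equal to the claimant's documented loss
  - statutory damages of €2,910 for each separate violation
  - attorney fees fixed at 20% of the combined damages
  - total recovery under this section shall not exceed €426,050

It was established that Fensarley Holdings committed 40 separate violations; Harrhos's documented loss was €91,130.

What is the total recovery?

€249,036

Statutory damages: 40 × €2,910 = €116,400
Combined damages: €91,130 + €116,400 = €207,530
Attorney fees: 20% of €207,530 = €41,506
Total before cap: €207,530 + €41,506 = €249,036
Cap at €426,050: €249,036 is within the cap, no reduction.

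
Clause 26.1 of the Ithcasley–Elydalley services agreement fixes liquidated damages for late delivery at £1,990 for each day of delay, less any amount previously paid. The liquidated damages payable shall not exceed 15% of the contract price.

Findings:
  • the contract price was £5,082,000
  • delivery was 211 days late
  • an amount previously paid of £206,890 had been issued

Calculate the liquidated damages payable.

Liquidated damages: £213,000

Per-day damages: 211 × £1,990 = £419,890
Less amount previously paid: £419,890 − £206,890 = £213,000
Cap: 15% of £5,082,000 = £762,300
Cap at £762,300: £213,000 is within the cap, no reduction.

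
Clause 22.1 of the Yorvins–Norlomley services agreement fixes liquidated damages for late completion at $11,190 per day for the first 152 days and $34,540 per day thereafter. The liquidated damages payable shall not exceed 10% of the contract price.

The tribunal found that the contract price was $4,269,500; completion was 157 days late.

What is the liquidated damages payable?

$426,950

First 152 days: 152 × $11,190 = $1,700,880
Remaining days: (157 − 152) × $34,540 = $172,700
Accrued per-day damages: $1,700,880 + $172,700 = $1,873,580
Cap: 10% of $4,269,500 = $426,950
Cap at $426,950: $1,873,580 exceeds the cap → $426,950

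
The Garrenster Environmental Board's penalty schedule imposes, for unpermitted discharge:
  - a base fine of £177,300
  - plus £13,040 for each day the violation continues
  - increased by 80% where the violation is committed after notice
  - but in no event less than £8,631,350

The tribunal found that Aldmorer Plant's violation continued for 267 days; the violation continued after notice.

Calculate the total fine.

Civil penalty: £8,631,350

Per-day component: 267 × £13,040 = £3,481,680
Base plus per-day: £177,300 + £3,481,680 = £3,658,980
Enhancement: 80% of £3,658,980 = £2,927,184
Enhanced fine: £3,658,980 + £2,927,184 = £6,586,164
Minimum £8,631,350: £6,586,164 is below the minimum → £8,631,350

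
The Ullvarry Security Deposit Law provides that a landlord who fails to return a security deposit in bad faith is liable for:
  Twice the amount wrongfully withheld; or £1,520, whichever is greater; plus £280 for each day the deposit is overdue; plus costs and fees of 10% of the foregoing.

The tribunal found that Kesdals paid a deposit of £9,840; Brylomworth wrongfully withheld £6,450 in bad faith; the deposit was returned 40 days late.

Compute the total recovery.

Doubled: 2 × £6,450 = £12,900
Minimum £1,520: £12,900 meets the minimum, no increase.
Late-return penalty: 40 × £280 = £11,200
Damages plus late penalty: £12,900 + £11,200 = £24,100
Costs and fees: 10% of £24,100 = £2,410
Total recovery: £24,100 + £2,410 = £26,510

Recovery: £26,510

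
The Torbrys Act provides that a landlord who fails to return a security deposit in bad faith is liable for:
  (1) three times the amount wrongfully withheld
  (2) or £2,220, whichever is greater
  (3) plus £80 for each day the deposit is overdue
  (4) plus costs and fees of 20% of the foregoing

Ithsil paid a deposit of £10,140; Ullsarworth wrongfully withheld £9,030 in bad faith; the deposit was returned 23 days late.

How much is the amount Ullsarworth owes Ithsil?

£34,716

Trebled: 3 × £9,030 = £27,090
Minimum £2,220: £27,090 meets the minimum, no increase.
Late-return penalty: 23 × £80 = £1,840
Damages plus late penalty: £27,090 + £1,840 = £28,930
Costs and fees: 20% of £28,930 = £5,786
Total recovery: £28,930 + £5,786 = £34,716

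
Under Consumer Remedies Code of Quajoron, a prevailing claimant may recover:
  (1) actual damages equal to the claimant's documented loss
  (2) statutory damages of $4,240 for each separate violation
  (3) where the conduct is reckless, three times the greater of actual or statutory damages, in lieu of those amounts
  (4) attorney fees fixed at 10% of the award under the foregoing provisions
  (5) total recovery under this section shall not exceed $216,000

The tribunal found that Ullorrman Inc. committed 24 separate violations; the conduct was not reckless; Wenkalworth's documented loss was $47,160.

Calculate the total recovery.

Statutory damages: 24 × $4,240 = $101,760
Conduct not reckless: the in-lieu enhancement does not apply.
Actual plus statutory damages: $47,160 + $101,760 = $148,920
Attorney fees: 10% of $148,920 = $14,892
Total before cap: $148,920 + $14,892 = $163,812
Cap at $216,000: $163,812 is within the cap, no reduction.

$163,812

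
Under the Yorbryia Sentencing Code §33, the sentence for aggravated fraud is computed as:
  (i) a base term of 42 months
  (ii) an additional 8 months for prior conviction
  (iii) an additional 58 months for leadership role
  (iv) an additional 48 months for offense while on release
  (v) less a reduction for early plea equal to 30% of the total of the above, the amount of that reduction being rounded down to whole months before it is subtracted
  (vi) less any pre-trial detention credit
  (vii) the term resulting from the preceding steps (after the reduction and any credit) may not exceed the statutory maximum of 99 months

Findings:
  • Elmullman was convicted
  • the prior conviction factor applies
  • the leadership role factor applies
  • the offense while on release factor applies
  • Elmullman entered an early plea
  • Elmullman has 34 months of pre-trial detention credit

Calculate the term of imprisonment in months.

76 months

Prior conviction enhancement: +8 months
Leadership role enhancement: +58 months
Offense while on release enhancement: +48 months
Adjusted term: 42 months + 8 months + 58 months + 48 months = 156 months
Early plea reduction: 30% of 156 months = 46 months (rounded down)
After reduction: 156 − 46 = 110 months
Less pre-trial detention credit: 110 months − 34 months = 76 months
Cap at 99 months: 76 months is within the cap, no reduction.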